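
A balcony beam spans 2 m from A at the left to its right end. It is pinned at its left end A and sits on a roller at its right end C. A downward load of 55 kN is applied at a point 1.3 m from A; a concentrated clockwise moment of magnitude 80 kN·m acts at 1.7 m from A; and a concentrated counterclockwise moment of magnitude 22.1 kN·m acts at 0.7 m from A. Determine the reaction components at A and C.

A_x = 0, A_y = -9.700 kN, C_y = 64.70 kN

ΣM about A: C_y·2 − 55·1.3 − 80 + 22.1 = 0 → C_y = 129.4/2 = 64.70 kN.
ΣF_y = 0: A_y + 64.7 − 55 = 0 → A_y = -9.700 kN.
ΣF_x = 0: no horizontal applied forces, so A_x = 0.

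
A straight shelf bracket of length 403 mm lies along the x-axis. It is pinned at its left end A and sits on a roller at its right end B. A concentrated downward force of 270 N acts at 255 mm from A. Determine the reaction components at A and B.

ΣM about A: B_y·403 − 270·255 = 0 → B_y = 68850/403 = 170.844 ≈ 170.8 N.
ΣF_y = 0: A_y + 170.844 − 270 = 0 → A_y = 99.16 N.
ΣF_x = 0: no horizontal applied forces, so A_x = 0.

A_x = 0, A_y = 99.16 N, B_y = 170.8 N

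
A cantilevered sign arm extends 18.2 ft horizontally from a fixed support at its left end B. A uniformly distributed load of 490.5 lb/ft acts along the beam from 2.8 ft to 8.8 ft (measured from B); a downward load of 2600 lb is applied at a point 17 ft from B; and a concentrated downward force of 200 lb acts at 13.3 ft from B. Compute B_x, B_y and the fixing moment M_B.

Resultant of the distributed load: 490.5 × 6 = 2943 lb at 5.8 ft from B.
ΣF_x = 0: B_x = 0.
ΣF_y = 0: B_y − 490.5·6 − 2600 − 200 = 0 → B_y = 5743 lb.
ΣM about B: M_B − (490.5·6)·5.8 − 2600·17 − 200·13.3 = 0 → M_B = 63930 lb·ft.

B_x = 0, B_y = 5743 lb, M_B = 63930 lb·ft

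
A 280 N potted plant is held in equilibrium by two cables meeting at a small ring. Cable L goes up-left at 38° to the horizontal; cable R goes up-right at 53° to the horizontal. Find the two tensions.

T_L = 168.5 N, T_R = 220.7 N

ΣF_x = 0: −T_L·cos38° + T_R·cos53° = 0 → T_R = 1.30939·T_L.
ΣF_y = 0: T_L·sin38° + T_R·sin53° = 280.
Substitute: T_L·(0.615661 + 1.30939·0.798636) = 280 → T_L = 168.534 ≈ 168.5 N.
Then T_R = 1.30939 × 168.534 = 220.7 N.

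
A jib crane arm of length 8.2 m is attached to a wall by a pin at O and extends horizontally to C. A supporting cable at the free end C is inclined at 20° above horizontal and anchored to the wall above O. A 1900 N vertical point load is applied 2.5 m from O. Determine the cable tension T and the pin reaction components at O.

ΣM about O: T·sin20°·8.2 − 1900·2.5 = 0 → T = 4750/(8.2·0.34202) = 1693.67 ≈ 1694 N.
ΣF_x = 0: O_x − T·cos20° = 0 → O_x = 1693.67 × 0.939693 = 1592 N.
ΣF_y = 0: O_y + T·sin20° − 1900 = 0 → O_y = 1900 − 1693.67 × 0.34202 = 1321 N.

T = 1694 N, O_x = 1592 N, O_y = 1321 N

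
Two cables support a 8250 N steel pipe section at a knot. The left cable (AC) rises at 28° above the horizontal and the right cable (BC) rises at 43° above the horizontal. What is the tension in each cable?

ΣF_x = 0: −T_AC·cos28° + T_BC·cos43° = 0 → T_BC = 1.20728·T_AC.
ΣF_y = 0: T_AC·sin28° + T_BC·sin43° = 8250.
Substitute: T_AC·(0.469472 + 1.20728·0.681998) = 8250 → T_AC = 6381.33 ≈ 6381 N.
Then T_BC = 1.20728 × 6381.33 = 7704 N.

T_AC = 6381 N, T_BC = 7704 N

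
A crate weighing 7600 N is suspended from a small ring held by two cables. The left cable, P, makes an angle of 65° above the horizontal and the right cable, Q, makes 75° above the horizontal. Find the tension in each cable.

ΣF_x = 0: −T_P·cos65° + T_Q·cos75° = 0 → T_Q = 1.63287·T_P.
ΣF_y = 0: T_P·sin65° + T_Q·sin75° = 7600.
Substitute: T_P·(0.906308 + 1.63287·0.965926) = 7600 → T_P = 3060.15 ≈ 3060 N.
Then T_Q = 1.63287 × 3060.15 = 4997 N.

T_P = 3060 N, T_Q = 4997 N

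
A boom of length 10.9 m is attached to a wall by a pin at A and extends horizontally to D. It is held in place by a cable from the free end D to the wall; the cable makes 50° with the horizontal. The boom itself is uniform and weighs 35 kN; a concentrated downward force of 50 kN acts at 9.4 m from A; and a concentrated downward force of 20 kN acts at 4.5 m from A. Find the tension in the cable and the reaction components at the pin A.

T = 89.91 kN, A_x = 57.79 kN, A_y = 36.12 kN

ΣM about A: T·sin50°·10.9 − 35·5.45 − 50·9.4 − 20·4.5 = 0 → T = 750.75/(10.9·0.766044) = 89.9115 ≈ 89.91 kN.
ΣF_x = 0: A_x − T·cos50° = 0 → A_x = 89.9115 × 0.642788 = 57.79 kN.
ΣF_y = 0: A_y + T·sin50° − 35 − 50 − 20 = 0 → A_y = 105 − 89.9115 × 0.766044 = 36.12 kN.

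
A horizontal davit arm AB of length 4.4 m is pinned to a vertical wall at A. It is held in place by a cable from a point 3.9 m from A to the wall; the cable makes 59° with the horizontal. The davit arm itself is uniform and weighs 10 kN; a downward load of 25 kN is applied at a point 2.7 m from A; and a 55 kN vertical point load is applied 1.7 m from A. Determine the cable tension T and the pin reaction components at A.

ΣM about A: T·sin59°·3.9 − 10·2.2 − 25·2.7 − 55·1.7 = 0 → T = 183/(3.9·0.857167) = 54.742 ≈ 54.74 kN.
ΣF_x = 0: A_x − T·cos59° = 0 → A_x = 54.742 × 0.515038 = 28.19 kN.
ΣF_y = 0: A_y + T·sin59° − 10 − 25 − 55 = 0 → A_y = 90 − 54.742 × 0.857167 = 43.08 kN.

T = 54.74 kN, A_x = 28.19 kN, A_y = 43.08 kN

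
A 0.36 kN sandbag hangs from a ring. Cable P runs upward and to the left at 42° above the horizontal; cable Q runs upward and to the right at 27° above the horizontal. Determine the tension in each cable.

T_P = 0.3436 kN, T_Q = 0.2866 kN

ΣF_x = 0: −T_P·cos42° + T_Q·cos27° = 0 → T_Q = 0.834051·T_P.
ΣF_y = 0: T_P·sin42° + T_Q·sin27° = 0.36.
Substitute: T_P·(0.669131 + 0.834051·0.45399) = 0.36 → T_P = 0.343583 ≈ 0.3436 kN.
Then T_Q = 0.834051 × 0.343583 = 0.2866 kN.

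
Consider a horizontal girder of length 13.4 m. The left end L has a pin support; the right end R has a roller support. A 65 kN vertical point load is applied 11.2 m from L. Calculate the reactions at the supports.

L_x = 0, L_y = 10.67 kN, R_y = 54.33 kN

Moments about L: R_y·13.4 − 65·11.2 = 0 → R_y = 728/13.4 = 54.3284 ≈ 54.33 kN.
ΣF_y = 0: L_y + 54.3284 − 65 = 0 → L_y = 10.67 kN.
ΣF_x = 0: no horizontal applied forces, so L_x = 0.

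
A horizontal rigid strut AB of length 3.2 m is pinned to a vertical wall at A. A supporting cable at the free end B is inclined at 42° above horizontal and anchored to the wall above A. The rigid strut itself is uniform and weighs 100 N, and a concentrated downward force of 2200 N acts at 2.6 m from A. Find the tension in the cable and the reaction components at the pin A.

T = 2746 N, A_x = 2041 N, A_y = 462.5 N

ΣM about A: T·sin42°·3.2 − 100·1.6 − 2200·2.6 = 0 → T = 5880/(3.2·0.669131) = 2746.1 ≈ 2746 N.
ΣF_x = 0: A_x − T·cos42° = 0 → A_x = 2746.1 × 0.743145 = 2041 N.
ΣF_y = 0: A_y + T·sin42° − 100 − 2200 = 0 → A_y = 2300 − 2746.1 × 0.669131 = 462.5 N.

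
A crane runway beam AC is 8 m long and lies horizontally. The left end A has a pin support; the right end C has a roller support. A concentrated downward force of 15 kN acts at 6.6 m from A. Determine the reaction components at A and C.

Taking moments about A: C_y·8 − 15·6.6 = 0 → C_y = 99/8 = 12.375 ≈ 12.38 kN.
ΣF_y = 0: A_y + 12.375 − 15 = 0 → A_y = 2.625 kN.
ΣF_x = 0: no horizontal applied forces, so A_x = 0.

A_x = 0, A_y = 2.625 kN, C_y = 12.38 kN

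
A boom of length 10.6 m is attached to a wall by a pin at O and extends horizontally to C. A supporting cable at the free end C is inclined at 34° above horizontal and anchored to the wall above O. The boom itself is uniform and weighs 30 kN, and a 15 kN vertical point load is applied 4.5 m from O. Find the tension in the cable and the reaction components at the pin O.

T = 38.21 kN, O_x = 31.68 kN, O_y = 23.63 kN

ΣM about O: T·sin34°·10.6 − 30·5.3 − 15·4.5 = 0 → T = 226.5/(10.6·0.559193) = 38.2121 ≈ 38.21 kN.
ΣF_x = 0: O_x − T·cos34° = 0 → O_x = 38.2121 × 0.829038 = 31.68 kN.
ΣF_y = 0: O_y + T·sin34° − 30 − 15 = 0 → O_y = 45 − 38.2121 × 0.559193 = 23.63 kN.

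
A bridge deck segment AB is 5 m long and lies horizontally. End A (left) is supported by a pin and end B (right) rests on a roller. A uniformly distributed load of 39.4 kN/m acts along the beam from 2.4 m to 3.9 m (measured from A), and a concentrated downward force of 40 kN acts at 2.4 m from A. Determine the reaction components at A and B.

Resultant of the distributed load: 39.4 × 1.5 = 59.1 kN at 3.15 m from A.
ΣM about A: B_y·5 − (39.4·1.5)·3.15 − 40·2.4 = 0 → B_y = 282.165/5 = 56.433 ≈ 56.43 kN.
ΣF_y = 0: A_y + 56.433 − 39.4·1.5 − 40 = 0 → A_y = 42.67 kN.
ΣF_x = 0: no horizontal applied forces, so A_x = 0.

A_x = 0, A_y = 42.67 kN, B_y = 56.43 kN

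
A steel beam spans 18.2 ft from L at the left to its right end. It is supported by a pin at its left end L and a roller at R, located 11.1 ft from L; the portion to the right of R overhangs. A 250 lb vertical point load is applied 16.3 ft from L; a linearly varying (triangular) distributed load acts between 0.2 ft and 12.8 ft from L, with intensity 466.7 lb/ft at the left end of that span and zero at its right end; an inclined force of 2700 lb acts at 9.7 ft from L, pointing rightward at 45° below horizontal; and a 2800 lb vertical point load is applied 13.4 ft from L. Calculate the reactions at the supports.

L_x = -1909 lb, L_y = 1318 lb, R_y = 6581 lb

Resultant of the triangular load: ½ × 466.7 × 12.6 = 2940.21 lb, acting at 4.4 ft from L (one-third of the span from the peak).
ΣM about L: R_y·11.1 − 250·16.3 − (½·466.7·12.6)·4.4 − 2700·sin45°·9.7 − 2800·13.4 = 0 → R_y = 73051.1/11.1 = 6581.18 ≈ 6581 lb.
ΣF_y = 0: L_y + 6581.18 − 250 − ½·466.7·12.6 − 2700·sin45° − 2800 = 0 → L_y = 1318 lb.
ΣF_x = 0: L_x + 2700·cos45° = 0 → L_x = -1909 lb.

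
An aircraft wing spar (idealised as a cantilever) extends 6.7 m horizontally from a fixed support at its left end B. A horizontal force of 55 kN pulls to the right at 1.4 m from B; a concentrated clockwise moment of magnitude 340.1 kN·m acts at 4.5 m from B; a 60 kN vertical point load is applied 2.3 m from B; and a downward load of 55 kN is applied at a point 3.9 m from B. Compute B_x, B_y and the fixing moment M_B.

B_x = -55.00 kN, B_y = 115.0 kN, M_B = 692.6 kN·m

ΣF_x = 0: B_x + 55 = 0 → B_x = -55.00 kN.
ΣF_y = 0: B_y − 60 − 55 = 0 → B_y = 115.0 kN.
ΣM about B: M_B − 340.1 − 60·2.3 − 55·3.9 = 0 → M_B = 692.6 kN·m.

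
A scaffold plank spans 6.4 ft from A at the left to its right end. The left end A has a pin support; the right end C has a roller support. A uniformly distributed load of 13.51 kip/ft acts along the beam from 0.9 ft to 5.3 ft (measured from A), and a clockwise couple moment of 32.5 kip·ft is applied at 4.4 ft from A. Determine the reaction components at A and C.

Resultant of the distributed load: 13.51 × 4.4 = 59.444 kip at 3.1 ft from A.
Moments about A: C_y·6.4 − (13.51·4.4)·3.1 − 32.5 = 0 → C_y = 216.7764/6.4 = 33.8713 ≈ 33.87 kip.
ΣF_y = 0: A_y + 33.8713 − 13.51·4.4 = 0 → A_y = 25.57 kip.
ΣF_x = 0: no horizontal applied forces, so A_x = 0.

A_x = 0, A_y = 25.57 kip, C_y = 33.87 kip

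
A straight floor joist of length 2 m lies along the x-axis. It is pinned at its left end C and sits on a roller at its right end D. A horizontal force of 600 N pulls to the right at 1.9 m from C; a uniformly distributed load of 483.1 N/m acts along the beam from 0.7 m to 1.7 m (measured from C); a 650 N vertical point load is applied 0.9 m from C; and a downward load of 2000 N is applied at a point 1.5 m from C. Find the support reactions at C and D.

Resultant of the distributed load: 483.1 × 1 = 483.1 N at 1.2 m from C.
Taking moments about C: D_y·2 − (483.1·1)·1.2 − 650·0.9 − 2000·1.5 = 0 → D_y = 4164.72/2 = 2082.36 ≈ 2082 N.
ΣF_y = 0: C_y + 2082.36 − 483.1·1 − 650 − 2000 = 0 → C_y = 1051 N.
ΣF_x = 0: C_x + 600 = 0 → C_x = -600.0 N.

C_x = -600.0 N, C_y = 1051 N, D_y = 2082 N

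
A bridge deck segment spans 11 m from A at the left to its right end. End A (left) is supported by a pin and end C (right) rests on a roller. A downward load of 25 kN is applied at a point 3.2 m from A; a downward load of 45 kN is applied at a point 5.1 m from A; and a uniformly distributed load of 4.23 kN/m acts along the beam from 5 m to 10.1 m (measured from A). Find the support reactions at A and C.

A_x = 0, A_y = 48.63 kN, C_y = 42.94 kN

Resultant of the distributed load: 4.23 × 5.1 = 21.573 kN at 7.55 m from A.
ΣM about A: C_y·11 − 25·3.2 − 45·5.1 − (4.23·5.1)·7.55 = 0 → C_y = 472.37615/11 = 42.9433 ≈ 42.94 kN.
ΣF_y = 0: A_y + 42.9433 − 25 − 45 − 4.23·5.1 = 0 → A_y = 48.63 kN.
ΣF_x = 0: no horizontal applied forces, so A_x = 0.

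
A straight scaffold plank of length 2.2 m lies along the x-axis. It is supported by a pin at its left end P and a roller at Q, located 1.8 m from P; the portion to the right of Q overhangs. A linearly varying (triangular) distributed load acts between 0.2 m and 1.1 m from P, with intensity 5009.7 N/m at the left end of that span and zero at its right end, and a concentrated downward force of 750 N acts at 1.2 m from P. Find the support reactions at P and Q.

P_x = 0, P_y = 1878 N, Q_y = 1126 N

Resultant of the triangular load: ½ × 5009.7 × 0.9 = 2254.365 N, acting at 0.5 m from P (one-third of the span from the peak).
Taking moments about P: Q_y·1.8 − (½·5009.7·0.9)·0.5 − 750·1.2 = 0 → Q_y = 2027.1825/1.8 = 1126.21 ≈ 1126 N.
ΣF_y = 0: P_y + 1126.21 − ½·5009.7·0.9 − 750 = 0 → P_y = 1878 N.
ΣF_x = 0: no horizontal applied forces, so P_x = 0.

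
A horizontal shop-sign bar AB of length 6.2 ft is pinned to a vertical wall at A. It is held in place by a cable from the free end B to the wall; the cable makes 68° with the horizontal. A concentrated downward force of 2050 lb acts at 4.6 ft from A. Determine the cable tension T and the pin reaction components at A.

ΣM about A: T·sin68°·6.2 − 2050·4.6 = 0 → T = 9430/(6.2·0.927184) = 1640.42 ≈ 1640 lb.
ΣF_x = 0: A_x − T·cos68° = 0 → A_x = 1640.42 × 0.374607 = 614.5 lb.
ΣF_y = 0: A_y + T·sin68° − 2050 = 0 → A_y = 2050 − 1640.42 × 0.927184 = 529.0 lb.

T = 1640 lb, A_x = 614.5 lb, A_y = 529.0 lb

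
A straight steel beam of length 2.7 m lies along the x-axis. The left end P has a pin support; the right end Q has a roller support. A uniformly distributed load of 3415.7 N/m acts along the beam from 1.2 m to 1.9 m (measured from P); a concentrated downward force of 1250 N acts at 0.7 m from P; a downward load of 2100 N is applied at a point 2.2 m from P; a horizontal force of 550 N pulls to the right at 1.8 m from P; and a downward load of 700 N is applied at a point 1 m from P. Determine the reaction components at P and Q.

P_x = -550.0 N, P_y = 2774 N, Q_y = 3667 N

Resultant of the distributed load: 3415.7 × 0.7 = 2390.99 N at 1.55 m from P.
Moments about P: Q_y·2.7 − (3415.7·0.7)·1.55 − 1250·0.7 − 2100·2.2 − 700·1 = 0 → Q_y = 9901.0345/2.7 = 3667.05 ≈ 3667 N.
ΣF_y = 0: P_y + 3667.05 − 3415.7·0.7 − 1250 − 2100 − 700 = 0 → P_y = 2774 N.
ΣF_x = 0: P_x + 550 = 0 → P_x = -550.0 N.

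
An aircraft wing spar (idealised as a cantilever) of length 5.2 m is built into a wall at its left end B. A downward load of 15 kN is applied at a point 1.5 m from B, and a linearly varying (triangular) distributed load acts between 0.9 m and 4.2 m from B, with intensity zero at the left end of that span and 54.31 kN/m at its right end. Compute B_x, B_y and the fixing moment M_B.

Resultant of the triangular load: ½ × 54.31 × 3.3 = 89.6115 kN, acting at 3.1 m from B (one-third of the span from the peak).
ΣF_x = 0: B_x = 0.
ΣF_y = 0: B_y − 15 − ½·54.31·3.3 = 0 → B_y = 104.6 kN.
ΣM about B: M_B − 15·1.5 − (½·54.31·3.3)·3.1 = 0 → M_B = 300.3 kN·m.

B_x = 0, B_y = 104.6 kN, M_B = 300.3 kN·m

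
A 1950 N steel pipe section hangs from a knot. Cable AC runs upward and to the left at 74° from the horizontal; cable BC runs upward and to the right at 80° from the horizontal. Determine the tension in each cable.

ΣF_x = 0: −T_AC·cos74° + T_BC·cos80° = 0 → T_BC = 1.58733·T_AC.
ΣF_y = 0: T_AC·sin74° + T_BC·sin80° = 1950.
Substitute: T_AC·(0.961262 + 1.58733·0.984808) = 1950 → T_AC = 772.437 ≈ 772.4 N.
Then T_BC = 1.58733 × 772.437 = 1226 N.

T_AC = 772.4 N, T_BC = 1226 N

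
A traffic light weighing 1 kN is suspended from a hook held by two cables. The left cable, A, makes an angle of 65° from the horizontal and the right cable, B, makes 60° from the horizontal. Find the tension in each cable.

T_A = 0.6104 kN, T_B = 0.5159 kN

ΣF_x = 0: −T_A·cos65° + T_B·cos60° = 0 → T_B = 0.845237·T_A.
ΣF_y = 0: T_A·sin65° + T_B·sin60° = 1.
Substitute: T_A·(0.906308 + 0.845237·0.866025) = 1 → T_A = 0.610387 ≈ 0.6104 kN.
Then T_B = 0.845237 × 0.610387 = 0.5159 kN.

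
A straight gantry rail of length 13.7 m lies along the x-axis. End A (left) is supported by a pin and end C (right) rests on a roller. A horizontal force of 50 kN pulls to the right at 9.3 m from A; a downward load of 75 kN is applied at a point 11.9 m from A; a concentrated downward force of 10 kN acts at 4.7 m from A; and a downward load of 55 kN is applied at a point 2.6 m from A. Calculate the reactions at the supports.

Moments about A: C_y·13.7 − 75·11.9 − 10·4.7 − 55·2.6 = 0 → C_y = 1082.5/13.7 = 79.0146 ≈ 79.01 kN.
ΣF_y = 0: A_y + 79.0146 − 75 − 10 − 55 = 0 → A_y = 60.99 kN.
ΣF_x = 0: A_x + 50 = 0 → A_x = -50.00 kN.

A_x = -50.00 kN, A_y = 60.99 kN, C_y = 79.01 kN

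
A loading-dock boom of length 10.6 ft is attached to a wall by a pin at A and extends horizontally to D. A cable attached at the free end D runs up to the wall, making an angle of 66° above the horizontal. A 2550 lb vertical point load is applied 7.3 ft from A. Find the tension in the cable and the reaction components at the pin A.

ΣM about A: T·sin66°·10.6 − 2550·7.3 = 0 → T = 18615/(10.6·0.913545) = 1922.33 ≈ 1922 lb.
ΣF_x = 0: A_x − T·cos66° = 0 → A_x = 1922.33 × 0.406737 = 781.9 lb.
ΣF_y = 0: A_y + T·sin66° − 2550 = 0 → A_y = 2550 − 1922.33 × 0.913545 = 793.9 lb.

T = 1922 lb, A_x = 781.9 lb, A_y = 793.9 lb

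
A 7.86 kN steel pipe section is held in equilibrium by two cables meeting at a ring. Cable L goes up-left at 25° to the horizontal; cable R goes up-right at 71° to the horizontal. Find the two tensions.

T_L = 2.573 kN, T_R = 7.163 kN

ΣF_x = 0: −T_L·cos25° + T_R·cos71° = 0 → T_R = 2.78377·T_L.
ΣF_y = 0: T_L·sin25° + T_R·sin71° = 7.86.
Substitute: T_L·(0.422618 + 2.78377·0.945519) = 7.86 → T_L = 2.57306 ≈ 2.573 kN.
Then T_R = 2.78377 × 2.57306 = 7.163 kN.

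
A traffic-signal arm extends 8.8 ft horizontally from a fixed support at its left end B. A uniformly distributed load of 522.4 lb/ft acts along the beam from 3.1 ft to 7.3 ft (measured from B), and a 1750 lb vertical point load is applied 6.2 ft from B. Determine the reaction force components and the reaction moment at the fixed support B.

B_x = 0, B_y = 3944 lb, M_B = 22260 lb·ft

Resultant of the distributed load: 522.4 × 4.2 = 2194.08 lb at 5.2 ft from B.
ΣF_x = 0: B_x = 0.
ΣF_y = 0: B_y − 522.4·4.2 − 1750 = 0 → B_y = 3944 lb.
ΣM about B: M_B − (522.4·4.2)·5.2 − 1750·6.2 = 0 → M_B = 22260 lb·ft.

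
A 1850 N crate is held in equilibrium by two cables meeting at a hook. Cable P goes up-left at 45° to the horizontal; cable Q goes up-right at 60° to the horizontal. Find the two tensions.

T_P = 957.6 N, T_Q = 1354 N

ΣF_x = 0: −T_P·cos45° + T_Q·cos60° = 0 → T_Q = 1.41421·T_P.
ΣF_y = 0: T_P·sin45° + T_Q·sin60° = 1850.
Substitute: T_P·(0.707107 + 1.41421·0.866025) = 1850 → T_P = 957.632 ≈ 957.6 N.
Then T_Q = 1.41421 × 957.632 = 1354 N.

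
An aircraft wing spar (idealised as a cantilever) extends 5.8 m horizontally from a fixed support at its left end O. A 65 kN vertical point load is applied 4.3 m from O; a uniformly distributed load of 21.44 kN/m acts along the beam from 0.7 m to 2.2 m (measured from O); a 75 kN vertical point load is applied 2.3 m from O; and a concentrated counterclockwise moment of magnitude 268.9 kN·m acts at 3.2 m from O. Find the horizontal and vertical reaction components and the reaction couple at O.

O_x = 0, O_y = 172.2 kN, M_O = 229.7 kN·m

Resultant of the distributed load: 21.44 × 1.5 = 32.16 kN at 1.45 m from O.
ΣF_x = 0: O_x = 0.
ΣF_y = 0: O_y − 65 − 21.44·1.5 − 75 = 0 → O_y = 172.2 kN.
ΣM about O: M_O − 65·4.3 − (21.44·1.5)·1.45 − 75·2.3 + 268.9 = 0 → M_O = 229.7 kN·m.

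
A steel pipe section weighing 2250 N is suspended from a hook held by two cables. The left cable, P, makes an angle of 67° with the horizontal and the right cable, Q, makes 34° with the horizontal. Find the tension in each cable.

ΣF_x = 0: −T_P·cos67° + T_Q·cos34° = 0 → T_Q = 0.471307·T_P.
ΣF_y = 0: T_P·sin67° + T_Q·sin34° = 2250.
Substitute: T_P·(0.920505 + 0.471307·0.559193) = 2250 → T_P = 1900.25 ≈ 1900 N.
Then T_Q = 0.471307 × 1900.25 = 895.6 N.

T_P = 1900 N, T_Q = 895.6 N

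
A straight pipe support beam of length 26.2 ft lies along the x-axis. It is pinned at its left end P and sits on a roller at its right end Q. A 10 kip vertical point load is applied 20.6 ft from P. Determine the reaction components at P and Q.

ΣM about P: Q_y·26.2 − 10·20.6 = 0 → Q_y = 206/26.2 = 7.8626 ≈ 7.863 kip.
ΣF_y = 0: P_y + 7.8626 − 10 = 0 → P_y = 2.137 kip.
ΣF_x = 0: no horizontal applied forces, so P_x = 0.

P_x = 0, P_y = 2.137 kip, Q_y = 7.863 kip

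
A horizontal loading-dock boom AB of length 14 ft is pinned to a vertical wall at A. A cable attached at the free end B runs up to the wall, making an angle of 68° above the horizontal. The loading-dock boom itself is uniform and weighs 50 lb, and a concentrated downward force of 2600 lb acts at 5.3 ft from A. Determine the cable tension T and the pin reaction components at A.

T = 1089 lb, A_x = 407.8 lb, A_y = 1641 lb

ΣM about A: T·sin68°·14 − 50·7 − 2600·5.3 = 0 → T = 14130/(14·0.927184) = 1088.55 ≈ 1089 lb.
ΣF_x = 0: A_x − T·cos68° = 0 → A_x = 1088.55 × 0.374607 = 407.8 lb.
ΣF_y = 0: A_y + T·sin68° − 50 − 2600 = 0 → A_y = 2650 − 1088.55 × 0.927184 = 1641 lb.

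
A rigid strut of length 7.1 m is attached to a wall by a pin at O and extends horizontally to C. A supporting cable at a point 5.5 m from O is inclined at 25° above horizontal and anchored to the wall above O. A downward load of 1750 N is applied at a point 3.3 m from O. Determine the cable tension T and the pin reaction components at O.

ΣM about O: T·sin25°·5.5 − 1750·3.3 = 0 → T = 5775/(5.5·0.422618) = 2484.51 ≈ 2485 N.
ΣF_x = 0: O_x − T·cos25° = 0 → O_x = 2484.51 × 0.906308 = 2252 N.
ΣF_y = 0: O_y + T·sin25° − 1750 = 0 → O_y = 1750 − 2484.51 × 0.422618 = 700.0 N.

T = 2485 N, O_x = 2252 N, O_y = 700.0 N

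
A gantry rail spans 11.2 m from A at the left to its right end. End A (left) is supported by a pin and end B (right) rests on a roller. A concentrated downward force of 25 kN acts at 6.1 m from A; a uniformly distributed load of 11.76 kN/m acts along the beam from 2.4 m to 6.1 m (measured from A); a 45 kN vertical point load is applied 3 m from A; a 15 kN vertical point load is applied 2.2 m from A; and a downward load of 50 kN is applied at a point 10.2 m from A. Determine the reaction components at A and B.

A_x = 0, A_y = 87.85 kN, B_y = 90.66 kN

Resultant of the distributed load: 11.76 × 3.7 = 43.512 kN at 4.25 m from A.
Moments about A: B_y·11.2 − 25·6.1 − (11.76·3.7)·4.25 − 45·3 − 15·2.2 − 50·10.2 = 0 → B_y = 1015.426/11.2 = 90.663 ≈ 90.66 kN.
ΣF_y = 0: A_y + 90.663 − 25 − 11.76·3.7 − 45 − 15 − 50 = 0 → A_y = 87.85 kN.
ΣF_x = 0: no horizontal applied forces, so A_x = 0.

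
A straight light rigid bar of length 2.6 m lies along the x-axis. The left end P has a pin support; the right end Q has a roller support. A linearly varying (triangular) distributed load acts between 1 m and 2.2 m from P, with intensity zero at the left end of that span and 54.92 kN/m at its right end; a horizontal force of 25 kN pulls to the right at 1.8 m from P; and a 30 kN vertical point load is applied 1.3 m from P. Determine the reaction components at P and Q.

Resultant of the triangular load: ½ × 54.92 × 1.2 = 32.952 kN, acting at 1.8 m from P (one-third of the span from the peak).
Taking moments about P: Q_y·2.6 − (½·54.92·1.2)·1.8 − 30·1.3 = 0 → Q_y = 98.3136/2.6 = 37.8129 ≈ 37.81 kN.
ΣF_y = 0: P_y + 37.8129 − ½·54.92·1.2 − 30 = 0 → P_y = 25.14 kN.
ΣF_x = 0: P_x + 25 = 0 → P_x = -25.00 kN.

P_x = -25.00 kN, P_y = 25.14 kN, Q_y = 37.81 kN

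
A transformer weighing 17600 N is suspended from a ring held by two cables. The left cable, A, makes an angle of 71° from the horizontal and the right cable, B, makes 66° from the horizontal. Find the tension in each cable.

T_A = 10500 N, T_B = 8402 N

ΣF_x = 0: −T_A·cos71° + T_B·cos66° = 0 → T_B = 0.80044·T_A.
ΣF_y = 0: T_A·sin71° + T_B·sin66° = 17600.
Substitute: T_A·(0.945519 + 0.80044·0.913545) = 17600 → T_A = 10496.5 ≈ 10500 N.
Then T_B = 0.80044 × 10496.5 = 8402 N.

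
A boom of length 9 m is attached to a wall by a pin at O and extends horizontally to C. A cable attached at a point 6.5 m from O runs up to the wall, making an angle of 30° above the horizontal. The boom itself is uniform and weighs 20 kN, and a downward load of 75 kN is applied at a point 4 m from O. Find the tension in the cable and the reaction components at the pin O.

ΣM about O: T·sin30°·6.5 − 20·4.5 − 75·4 = 0 → T = 390/(6.5·0.5) = 120.0 kN.
ΣF_x = 0: O_x − T·cos30° = 0 → O_x = 120 × 0.866025 = 103.9 kN.
ΣF_y = 0: O_y + T·sin30° − 20 − 75 = 0 → O_y = 95 − 120 × 0.5 = 35.00 kN.

T = 120.0 kN, O_x = 103.9 kN, O_y = 35.00 kN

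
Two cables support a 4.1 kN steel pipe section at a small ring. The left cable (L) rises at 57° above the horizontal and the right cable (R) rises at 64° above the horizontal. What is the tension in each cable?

T_L = 2.097 kN, T_R = 2.605 kN

ΣF_x = 0: −T_L·cos57° + T_R·cos64° = 0 → T_R = 1.24242·T_L.
ΣF_y = 0: T_L·sin57° + T_R·sin64° = 4.1.
Substitute: T_L·(0.838671 + 1.24242·0.898794) = 4.1 → T_L = 2.09681 ≈ 2.097 kN.
Then T_R = 1.24242 × 2.09681 = 2.605 kN.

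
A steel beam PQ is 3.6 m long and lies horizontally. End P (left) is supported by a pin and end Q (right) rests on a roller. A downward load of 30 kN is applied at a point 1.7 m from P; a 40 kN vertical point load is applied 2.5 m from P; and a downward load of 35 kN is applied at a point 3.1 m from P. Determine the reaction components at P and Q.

ΣM about P: Q_y·3.6 − 30·1.7 − 40·2.5 − 35·3.1 = 0 → Q_y = 259.5/3.6 = 72.0833 ≈ 72.08 kN.
ΣF_y = 0: P_y + 72.0833 − 30 − 40 − 35 = 0 → P_y = 32.92 kN.
ΣF_x = 0: no horizontal applied forces, so P_x = 0.

P_x = 0, P_y = 32.92 kN, Q_y = 72.08 kN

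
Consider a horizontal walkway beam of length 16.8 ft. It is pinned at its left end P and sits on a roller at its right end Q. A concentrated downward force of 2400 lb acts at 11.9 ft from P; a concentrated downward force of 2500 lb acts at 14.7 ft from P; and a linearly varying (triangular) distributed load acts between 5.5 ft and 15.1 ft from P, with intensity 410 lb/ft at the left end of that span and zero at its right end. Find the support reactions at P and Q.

P_x = 0, P_y = 1961 lb, Q_y = 4907 lb

Resultant of the triangular load: ½ × 410 × 9.6 = 1968 lb, acting at 8.7 ft from P (one-third of the span from the peak).
Taking moments about P: Q_y·16.8 − 2400·11.9 − 2500·14.7 − (½·410·9.6)·8.7 = 0 → Q_y = 82431.6/16.8 = 4906.64 ≈ 4907 lb.
ΣF_y = 0: P_y + 4906.64 − 2400 − 2500 − ½·410·9.6 = 0 → P_y = 1961 lb.
ΣF_x = 0: no horizontal applied forces, so P_x = 0.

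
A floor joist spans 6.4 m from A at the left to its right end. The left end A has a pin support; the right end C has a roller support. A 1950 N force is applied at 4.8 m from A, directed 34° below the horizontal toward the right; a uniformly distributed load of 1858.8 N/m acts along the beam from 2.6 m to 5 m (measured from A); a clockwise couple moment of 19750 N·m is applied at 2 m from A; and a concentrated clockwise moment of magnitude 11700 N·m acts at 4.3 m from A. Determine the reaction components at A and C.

Resultant of the distributed load: 1858.8 × 2.4 = 4461.12 N at 3.8 m from A.
Taking moments about A: C_y·6.4 − 1950·sin34°·4.8 − (1858.8·2.4)·3.8 − 19750 − 11700 = 0 → C_y = 53636.3/6.4 = 8380.67 ≈ 8381 N.
ΣF_y = 0: A_y + 8380.67 − 1950·sin34° − 1858.8·2.4 = 0 → A_y = -2829 N.
ΣF_x = 0: A_x + 1950·cos34° = 0 → A_x = -1617 N.

A_x = -1617 N, A_y = -2829 N, C_y = 8381 N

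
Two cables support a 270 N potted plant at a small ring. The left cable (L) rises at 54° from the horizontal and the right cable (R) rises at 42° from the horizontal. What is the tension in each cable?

T_L = 201.8 N, T_R = 159.6 N

ΣF_x = 0: −T_L·cos54° + T_R·cos42° = 0 → T_R = 0.790943·T_L.
ΣF_y = 0: T_L·sin54° + T_R·sin42° = 270.
Substitute: T_L·(0.809017 + 0.790943·0.669131) = 270 → T_L = 201.754 ≈ 201.8 N.
Then T_R = 0.790943 × 201.754 = 159.6 N.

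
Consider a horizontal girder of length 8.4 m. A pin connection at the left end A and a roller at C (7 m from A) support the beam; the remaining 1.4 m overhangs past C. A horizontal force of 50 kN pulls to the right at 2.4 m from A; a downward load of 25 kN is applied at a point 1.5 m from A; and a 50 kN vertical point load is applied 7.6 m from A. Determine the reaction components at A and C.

Moments about A: C_y·7 − 25·1.5 − 50·7.6 = 0 → C_y = 417.5/7 = 59.6429 ≈ 59.64 kN.
ΣF_y = 0: A_y + 59.6429 − 25 − 50 = 0 → A_y = 15.36 kN.
ΣF_x = 0: A_x + 50 = 0 → A_x = -50.00 kN.

A_x = -50.00 kN, A_y = 15.36 kN, C_y = 59.64 kN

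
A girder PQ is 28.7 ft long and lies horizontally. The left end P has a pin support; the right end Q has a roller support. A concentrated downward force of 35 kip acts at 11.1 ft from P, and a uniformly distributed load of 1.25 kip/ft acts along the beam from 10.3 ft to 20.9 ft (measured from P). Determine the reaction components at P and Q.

P_x = 0, P_y = 27.51 kip, Q_y = 20.74 kip

Resultant of the distributed load: 1.25 × 10.6 = 13.25 kip at 15.6 ft from P.
Moments about P: Q_y·28.7 − 35·11.1 − (1.25·10.6)·15.6 = 0 → Q_y = 595.2/28.7 = 20.7387 ≈ 20.74 kip.
ΣF_y = 0: P_y + 20.7387 − 35 − 1.25·10.6 = 0 → P_y = 27.51 kip.
ΣF_x = 0: no horizontal applied forces, so P_x = 0.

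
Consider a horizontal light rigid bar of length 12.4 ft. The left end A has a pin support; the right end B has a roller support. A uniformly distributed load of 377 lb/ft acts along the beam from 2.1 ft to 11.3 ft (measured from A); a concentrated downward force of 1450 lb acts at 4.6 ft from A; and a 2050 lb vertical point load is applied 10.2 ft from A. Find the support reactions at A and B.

A_x = 0, A_y = 2870 lb, B_y = 4098 lb

Resultant of the distributed load: 377 × 9.2 = 3468.4 lb at 6.7 ft from A.
ΣM about A: B_y·12.4 − (377·9.2)·6.7 − 1450·4.6 − 2050·10.2 = 0 → B_y = 50818.28/12.4 = 4098.25 ≈ 4098 lb.
ΣF_y = 0: A_y + 4098.25 − 377·9.2 − 1450 − 2050 = 0 → A_y = 2870 lb.
ΣF_x = 0: no horizontal applied forces, so A_x = 0.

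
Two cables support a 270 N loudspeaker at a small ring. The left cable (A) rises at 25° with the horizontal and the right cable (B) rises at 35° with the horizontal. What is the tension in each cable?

T_A = 255.4 N, T_B = 282.6 N

ΣF_x = 0: −T_A·cos25° + T_B·cos35° = 0 → T_B = 1.1064·T_A.
ΣF_y = 0: T_A·sin25° + T_B·sin35° = 270.
Substitute: T_A·(0.422618 + 1.1064·0.573576) = 270 → T_A = 255.386 ≈ 255.4 N.
Then T_B = 1.1064 × 255.386 = 282.6 N.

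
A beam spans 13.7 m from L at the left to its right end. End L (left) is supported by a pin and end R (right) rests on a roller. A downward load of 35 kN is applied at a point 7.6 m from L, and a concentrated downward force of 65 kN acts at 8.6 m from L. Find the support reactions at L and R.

Moments about L: R_y·13.7 − 35·7.6 − 65·8.6 = 0 → R_y = 825/13.7 = 60.219 ≈ 60.22 kN.
ΣF_y = 0: L_y + 60.219 − 35 − 65 = 0 → L_y = 39.78 kN.
ΣF_x = 0: no horizontal applied forces, so L_x = 0.

L_x = 0, L_y = 39.78 kN, R_y = 60.22 kN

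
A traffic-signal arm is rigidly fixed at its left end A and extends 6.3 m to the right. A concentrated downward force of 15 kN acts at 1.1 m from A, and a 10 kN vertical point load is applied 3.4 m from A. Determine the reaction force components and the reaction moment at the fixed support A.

A_x = 0, A_y = 25.00 kN, M_A = 50.50 kN·m

ΣF_x = 0: A_x = 0.
ΣF_y = 0: A_y − 15 − 10 = 0 → A_y = 25.00 kN.
ΣM about A: M_A − 15·1.1 − 10·3.4 = 0 → M_A = 50.50 kN·m.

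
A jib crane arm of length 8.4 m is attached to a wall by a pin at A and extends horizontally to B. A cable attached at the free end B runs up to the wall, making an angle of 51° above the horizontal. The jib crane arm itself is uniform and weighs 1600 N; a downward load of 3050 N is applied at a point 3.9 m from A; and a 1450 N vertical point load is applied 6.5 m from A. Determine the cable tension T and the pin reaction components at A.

ΣM about A: T·sin51°·8.4 − 1600·4.2 − 3050·3.9 − 1450·6.5 = 0 → T = 28040/(8.4·0.777146) = 4295.33 ≈ 4295 N.
ΣF_x = 0: A_x − T·cos51° = 0 → A_x = 4295.33 × 0.62932 = 2703 N.
ΣF_y = 0: A_y + T·sin51° − 1600 − 3050 − 1450 = 0 → A_y = 6100 − 4295.33 × 0.777146 = 2762 N.

T = 4295 N, A_x = 2703 N, A_y = 2762 N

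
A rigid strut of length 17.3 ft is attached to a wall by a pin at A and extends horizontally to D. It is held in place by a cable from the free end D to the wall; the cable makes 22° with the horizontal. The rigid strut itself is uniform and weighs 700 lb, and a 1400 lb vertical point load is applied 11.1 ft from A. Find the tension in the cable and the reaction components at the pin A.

ΣM about A: T·sin22°·17.3 − 700·8.65 − 1400·11.1 = 0 → T = 21595/(17.3·0.374607) = 3332.2 ≈ 3332 lb.
ΣF_x = 0: A_x − T·cos22° = 0 → A_x = 3332.2 × 0.927184 = 3090 lb.
ΣF_y = 0: A_y + T·sin22° − 700 − 1400 = 0 → A_y = 2100 − 3332.2 × 0.374607 = 851.7 lb.

T = 3332 lb, A_x = 3090 lb, A_y = 851.7 lb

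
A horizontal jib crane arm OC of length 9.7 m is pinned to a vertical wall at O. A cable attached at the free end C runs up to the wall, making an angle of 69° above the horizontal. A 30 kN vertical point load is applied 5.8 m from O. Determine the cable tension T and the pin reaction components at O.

ΣM about O: T·sin69°·9.7 − 30·5.8 = 0 → T = 174/(9.7·0.93358) = 19.2144 ≈ 19.21 kN.
ΣF_x = 0: O_x − T·cos69° = 0 → O_x = 19.2144 × 0.358368 = 6.886 kN.
ΣF_y = 0: O_y + T·sin69° − 30 = 0 → O_y = 30 − 19.2144 × 0.93358 = 12.06 kN.

T = 19.21 kN, O_x = 6.886 kN, O_y = 12.06 kN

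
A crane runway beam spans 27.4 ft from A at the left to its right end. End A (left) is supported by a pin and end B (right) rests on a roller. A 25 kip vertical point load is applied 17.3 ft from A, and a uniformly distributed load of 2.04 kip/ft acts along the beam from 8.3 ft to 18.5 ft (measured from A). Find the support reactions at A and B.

Resultant of the distributed load: 2.04 × 10.2 = 20.808 kip at 13.4 ft from A.
ΣM about A: B_y·27.4 − 25·17.3 − (2.04·10.2)·13.4 = 0 → B_y = 711.3272/27.4 = 25.9608 ≈ 25.96 kip.
ΣF_y = 0: A_y + 25.9608 − 25 − 2.04·10.2 = 0 → A_y = 19.85 kip.
ΣF_x = 0: no horizontal applied forces, so A_x = 0.

A_x = 0, A_y = 19.85 kip, B_y = 25.96 kip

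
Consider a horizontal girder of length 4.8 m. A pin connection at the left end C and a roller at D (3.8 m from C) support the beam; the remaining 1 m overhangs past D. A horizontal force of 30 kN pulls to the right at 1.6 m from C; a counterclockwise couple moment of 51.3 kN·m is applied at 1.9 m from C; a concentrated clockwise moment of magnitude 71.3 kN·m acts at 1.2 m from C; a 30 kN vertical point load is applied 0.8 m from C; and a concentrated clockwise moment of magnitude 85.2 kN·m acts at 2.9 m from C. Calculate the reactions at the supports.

Moments about C: D_y·3.8 + 51.3 − 71.3 − 30·0.8 − 85.2 = 0 → D_y = 129.2/3.8 = 34.00 kN.
ΣF_y = 0: C_y + 34 − 30 = 0 → C_y = -4.000 kN.
ΣF_x = 0: C_x + 30 = 0 → C_x = -30.00 kN.

C_x = -30.00 kN, C_y = -4.000 kN, D_y = 34.00 kN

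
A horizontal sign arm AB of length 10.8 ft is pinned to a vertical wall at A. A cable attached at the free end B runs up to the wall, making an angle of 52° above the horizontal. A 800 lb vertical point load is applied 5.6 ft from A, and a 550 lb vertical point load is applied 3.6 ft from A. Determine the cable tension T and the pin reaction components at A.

ΣM about A: T·sin52°·10.8 − 800·5.6 − 550·3.6 = 0 → T = 6460/(10.8·0.788011) = 759.061 ≈ 759.1 lb.
ΣF_x = 0: A_x − T·cos52° = 0 → A_x = 759.061 × 0.615661 = 467.3 lb.
ΣF_y = 0: A_y + T·sin52° − 800 − 550 = 0 → A_y = 1350 − 759.061 × 0.788011 = 751.9 lb.

T = 759.1 lb, A_x = 467.3 lb, A_y = 751.9 lb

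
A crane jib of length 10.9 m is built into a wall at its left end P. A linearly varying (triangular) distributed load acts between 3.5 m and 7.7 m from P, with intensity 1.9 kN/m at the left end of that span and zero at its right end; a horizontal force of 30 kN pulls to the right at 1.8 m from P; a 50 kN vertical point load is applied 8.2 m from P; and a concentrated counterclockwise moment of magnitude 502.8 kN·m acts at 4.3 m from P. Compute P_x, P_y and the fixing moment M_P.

P_x = -30.00 kN, P_y = 53.99 kN, M_P = -73.25 kN·m

Resultant of the triangular load: ½ × 1.9 × 4.2 = 3.99 kN, acting at 4.9 m from P (one-third of the span from the peak).
ΣF_x = 0: P_x + 30 = 0 → P_x = -30.00 kN.
ΣF_y = 0: P_y − ½·1.9·4.2 − 50 = 0 → P_y = 53.99 kN.
ΣM about P: M_P − (½·1.9·4.2)·4.9 − 50·8.2 + 502.8 = 0 → M_P = -73.25 kN·m.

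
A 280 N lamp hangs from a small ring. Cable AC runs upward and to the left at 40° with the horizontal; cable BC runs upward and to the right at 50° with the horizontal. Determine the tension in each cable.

ΣF_x = 0: −T_AC·cos40° + T_BC·cos50° = 0 → T_BC = 1.19175·T_AC.
ΣF_y = 0: T_AC·sin40° + T_BC·sin50° = 280.
Substitute: T_AC·(0.642788 + 1.19175·0.766044) = 280 → T_AC = 179.981 ≈ 180.0 N.
Then T_BC = 1.19175 × 179.981 = 214.5 N.

T_AC = 180.0 N, T_BC = 214.5 N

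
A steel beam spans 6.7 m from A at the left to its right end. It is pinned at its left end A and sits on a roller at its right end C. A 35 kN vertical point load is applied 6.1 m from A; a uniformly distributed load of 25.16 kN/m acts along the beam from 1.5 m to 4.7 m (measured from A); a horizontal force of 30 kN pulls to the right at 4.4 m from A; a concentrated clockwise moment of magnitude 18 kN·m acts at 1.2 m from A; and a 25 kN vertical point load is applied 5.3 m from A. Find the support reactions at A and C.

Resultant of the distributed load: 25.16 × 3.2 = 80.512 kN at 3.1 m from A.
Moments about A: C_y·6.7 − 35·6.1 − (25.16·3.2)·3.1 − 18 − 25·5.3 = 0 → C_y = 613.5872/6.7 = 91.5802 ≈ 91.58 kN.
ΣF_y = 0: A_y + 91.5802 − 35 − 25.16·3.2 − 25 = 0 → A_y = 48.93 kN.
ΣF_x = 0: A_x + 30 = 0 → A_x = -30.00 kN.

A_x = -30.00 kN, A_y = 48.93 kN, C_y = 91.58 kN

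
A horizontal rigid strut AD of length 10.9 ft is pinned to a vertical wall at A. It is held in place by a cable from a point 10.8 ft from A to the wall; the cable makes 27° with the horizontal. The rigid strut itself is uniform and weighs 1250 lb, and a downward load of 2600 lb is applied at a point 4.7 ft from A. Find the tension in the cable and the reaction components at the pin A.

T = 3882 lb, A_x = 3459 lb, A_y = 2088 lb

ΣM about A: T·sin27°·10.8 − 1250·5.45 − 2600·4.7 = 0 → T = 19032.5/(10.8·0.45399) = 3881.73 ≈ 3882 lb.
ΣF_x = 0: A_x − T·cos27° = 0 → A_x = 3881.73 × 0.891007 = 3459 lb.
ΣF_y = 0: A_y + T·sin27° − 1250 − 2600 = 0 → A_y = 3850 − 3881.73 × 0.45399 = 2088 lb.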